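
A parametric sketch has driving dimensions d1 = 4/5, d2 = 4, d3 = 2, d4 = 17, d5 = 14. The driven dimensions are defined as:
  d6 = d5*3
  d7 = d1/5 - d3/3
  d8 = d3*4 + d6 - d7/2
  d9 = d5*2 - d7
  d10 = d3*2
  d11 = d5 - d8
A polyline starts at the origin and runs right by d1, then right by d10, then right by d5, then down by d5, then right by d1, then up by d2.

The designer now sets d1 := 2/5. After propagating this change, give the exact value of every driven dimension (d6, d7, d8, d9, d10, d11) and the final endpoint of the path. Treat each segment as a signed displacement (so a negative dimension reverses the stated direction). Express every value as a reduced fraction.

d6 = 42
d7 = -44/75
d8 = 3772/75
d9 = 2144/75
d10 = 4
d11 = -2722/75
endpoint = (94/5, -10)

Apply edit: d1 := 2/5
  d6 = d5*3 = 42
  d7 = d1/5 - d3/3 = -44/75
  d8 = d3*4 + d6 - d7/2 = 3772/75
  d9 = d5*2 - d7 = 2144/75
  d10 = d3*2 = 4
  d11 = d5 - d8 = -2722/75
Walk from origin (0, 0):
  seg 1: right by d1 = 2/5 → (2/5, 0)
  seg 2: right by d10 = 4 → (22/5, 0)
  seg 3: right by d5 = 14 → (92/5, 0)
  seg 4: down by d5 = 14 → (92/5, -14)
  seg 5: right by d1 = 2/5 → (94/5, -14)
  seg 6: up by d2 = 4 → (94/5, -10)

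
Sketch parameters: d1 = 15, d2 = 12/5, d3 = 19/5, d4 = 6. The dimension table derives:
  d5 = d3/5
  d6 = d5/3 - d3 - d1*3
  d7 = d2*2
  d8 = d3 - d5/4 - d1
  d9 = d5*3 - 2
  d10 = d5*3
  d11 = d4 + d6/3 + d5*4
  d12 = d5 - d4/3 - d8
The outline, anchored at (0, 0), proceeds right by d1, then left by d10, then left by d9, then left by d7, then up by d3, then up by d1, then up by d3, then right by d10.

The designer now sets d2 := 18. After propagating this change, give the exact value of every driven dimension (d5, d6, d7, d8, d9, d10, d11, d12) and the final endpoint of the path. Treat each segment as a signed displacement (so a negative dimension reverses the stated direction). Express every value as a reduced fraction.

Apply edit: d2 := 18
  d5 = d3/5 = 19/25
  d6 = d5/3 - d3 - d1*3 = -3641/75
  d7 = d2*2 = 36
  d8 = d3 - d5/4 - d1 = -1139/100
  d9 = d5*3 - 2 = 7/25
  d10 = d5*3 = 57/25
  d11 = d4 + d6/3 + d5*4 = -1607/225
  d12 = d5 - d4/3 - d8 = 203/20
Walk from origin (0, 0):
  seg 1: right by d1 = 15 → (15, 0)
  seg 2: left by d10 = 57/25 → (318/25, 0)
  seg 3: left by d9 = 7/25 → (311/25, 0)
  seg 4: left by d7 = 36 → (-589/25, 0)
  seg 5: up by d3 = 19/5 → (-589/25, 19/5)
  seg 6: up by d1 = 15 → (-589/25, 94/5)
  seg 7: up by d3 = 19/5 → (-589/25, 113/5)
  seg 8: right by d10 = 57/25 → (-532/25, 113/5)

d5 = 19/25
d6 = -3641/75
d7 = 36
d8 = -1139/100
d9 = 7/25
d10 = 57/25
d11 = -1607/225
d12 = 203/20
endpoint = (-532/25, 113/5)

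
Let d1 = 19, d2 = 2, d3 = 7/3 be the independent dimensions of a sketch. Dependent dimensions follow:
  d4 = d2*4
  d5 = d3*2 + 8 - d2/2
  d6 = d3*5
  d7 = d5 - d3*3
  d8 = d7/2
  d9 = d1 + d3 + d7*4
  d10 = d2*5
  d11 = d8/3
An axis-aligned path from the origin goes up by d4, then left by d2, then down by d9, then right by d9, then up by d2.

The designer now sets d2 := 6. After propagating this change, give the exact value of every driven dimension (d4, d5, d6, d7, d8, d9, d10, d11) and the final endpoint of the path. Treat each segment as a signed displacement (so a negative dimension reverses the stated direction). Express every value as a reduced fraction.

d4 = 24
d5 = 29/3
d6 = 35/3
d7 = 8/3
d8 = 4/3
d9 = 32
d10 = 30
d11 = 4/9
endpoint = (26, -2)

Apply edit: d2 := 6
  d4 = d2*4 = 24
  d5 = d3*2 + 8 - d2/2 = 29/3
  d6 = d3*5 = 35/3
  d7 = d5 - d3*3 = 8/3
  d8 = d7/2 = 4/3
  d9 = d1 + d3 + d7*4 = 32
  d10 = d2*5 = 30
  d11 = d8/3 = 4/9
Walk from origin (0, 0):
  seg 1: up by d4 = 24 → (0, 24)
  seg 2: left by d2 = 6 → (-6, 24)
  seg 3: down by d9 = 32 → (-6, -8)
  seg 4: right by d9 = 32 → (26, -8)
  seg 5: up by d2 = 6 → (26, -2)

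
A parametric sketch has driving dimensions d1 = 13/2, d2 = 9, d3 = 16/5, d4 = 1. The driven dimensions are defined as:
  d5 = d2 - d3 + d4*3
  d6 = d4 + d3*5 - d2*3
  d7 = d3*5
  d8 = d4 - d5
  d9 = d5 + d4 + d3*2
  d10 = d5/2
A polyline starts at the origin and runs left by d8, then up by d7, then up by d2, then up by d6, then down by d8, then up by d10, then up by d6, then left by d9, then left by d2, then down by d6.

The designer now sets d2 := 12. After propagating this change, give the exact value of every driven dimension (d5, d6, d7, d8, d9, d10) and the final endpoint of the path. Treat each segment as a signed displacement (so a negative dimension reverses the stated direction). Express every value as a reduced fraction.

d5 = 59/5
d6 = -19
d7 = 16
d8 = -54/5
d9 = 96/5
d10 = 59/10
endpoint = (-102/5, 257/10)

Apply edit: d2 := 12
  d5 = d2 - d3 + d4*3 = 59/5
  d6 = d4 + d3*5 - d2*3 = -19
  d7 = d3*5 = 16
  d8 = d4 - d5 = -54/5
  d9 = d5 + d4 + d3*2 = 96/5
  d10 = d5/2 = 59/10
Walk from origin (0, 0):
  seg 1: left by d8 = -54/5 → (54/5, 0)
  seg 2: up by d7 = 16 → (54/5, 16)
  seg 3: up by d2 = 12 → (54/5, 28)
  seg 4: up by d6 = -19 → (54/5, 9)
  seg 5: down by d8 = -54/5 → (54/5, 99/5)
  seg 6: up by d10 = 59/10 → (54/5, 257/10)
  seg 7: up by d6 = -19 → (54/5, 67/10)
  seg 8: left by d9 = 96/5 → (-42/5, 67/10)
  seg 9: left by d2 = 12 → (-102/5, 67/10)
  seg 10: down by d6 = -19 → (-102/5, 257/10)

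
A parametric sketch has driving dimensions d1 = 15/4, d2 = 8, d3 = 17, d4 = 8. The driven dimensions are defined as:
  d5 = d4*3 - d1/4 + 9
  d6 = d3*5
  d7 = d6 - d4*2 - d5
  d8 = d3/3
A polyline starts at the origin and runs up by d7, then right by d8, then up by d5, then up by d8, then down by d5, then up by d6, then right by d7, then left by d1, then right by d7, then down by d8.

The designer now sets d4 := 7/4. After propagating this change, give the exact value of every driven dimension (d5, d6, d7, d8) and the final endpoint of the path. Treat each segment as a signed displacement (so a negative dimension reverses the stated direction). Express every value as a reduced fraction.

Apply edit: d4 := 7/4
  d5 = d4*3 - d1/4 + 9 = 213/16
  d6 = d3*5 = 85
  d7 = d6 - d4*2 - d5 = 1091/16
  d8 = d3/3 = 17/3
Walk from origin (0, 0):
  seg 1: up by d7 = 1091/16 → (0, 1091/16)
  seg 2: right by d8 = 17/3 → (17/3, 1091/16)
  seg 3: up by d5 = 213/16 → (17/3, 163/2)
  seg 4: up by d8 = 17/3 → (17/3, 523/6)
  seg 5: down by d5 = 213/16 → (17/3, 3545/48)
  seg 6: up by d6 = 85 → (17/3, 7625/48)
  seg 7: right by d7 = 1091/16 → (3545/48, 7625/48)
  seg 8: left by d1 = 15/4 → (3365/48, 7625/48)
  seg 9: right by d7 = 1091/16 → (3319/24, 7625/48)
  seg 10: down by d8 = 17/3 → (3319/24, 2451/16)

d5 = 213/16
d6 = 85
d7 = 1091/16
d8 = 17/3
endpoint = (3319/24, 2451/16)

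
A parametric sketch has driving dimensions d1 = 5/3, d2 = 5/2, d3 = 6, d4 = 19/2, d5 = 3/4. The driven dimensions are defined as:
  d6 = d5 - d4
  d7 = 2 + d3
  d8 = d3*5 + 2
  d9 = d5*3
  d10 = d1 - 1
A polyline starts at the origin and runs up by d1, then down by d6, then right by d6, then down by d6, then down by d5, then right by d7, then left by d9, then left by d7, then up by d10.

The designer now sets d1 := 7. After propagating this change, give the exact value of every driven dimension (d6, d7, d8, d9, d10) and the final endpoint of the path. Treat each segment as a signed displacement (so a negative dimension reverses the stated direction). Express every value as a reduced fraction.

d6 = -35/4
d7 = 8
d8 = 32
d9 = 9/4
d10 = 6
endpoint = (-11, 119/4)

Apply edit: d1 := 7
  d6 = d5 - d4 = -35/4
  d7 = 2 + d3 = 8
  d8 = d3*5 + 2 = 32
  d9 = d5*3 = 9/4
  d10 = d1 - 1 = 6
Walk from origin (0, 0):
  seg 1: up by d1 = 7 → (0, 7)
  seg 2: down by d6 = -35/4 → (0, 63/4)
  seg 3: right by d6 = -35/4 → (-35/4, 63/4)
  seg 4: down by d6 = -35/4 → (-35/4, 49/2)
  seg 5: down by d5 = 3/4 → (-35/4, 95/4)
  seg 6: right by d7 = 8 → (-3/4, 95/4)
  seg 7: left by d9 = 9/4 → (-3, 95/4)
  seg 8: left by d7 = 8 → (-11, 95/4)
  seg 9: up by d10 = 6 → (-11, 119/4)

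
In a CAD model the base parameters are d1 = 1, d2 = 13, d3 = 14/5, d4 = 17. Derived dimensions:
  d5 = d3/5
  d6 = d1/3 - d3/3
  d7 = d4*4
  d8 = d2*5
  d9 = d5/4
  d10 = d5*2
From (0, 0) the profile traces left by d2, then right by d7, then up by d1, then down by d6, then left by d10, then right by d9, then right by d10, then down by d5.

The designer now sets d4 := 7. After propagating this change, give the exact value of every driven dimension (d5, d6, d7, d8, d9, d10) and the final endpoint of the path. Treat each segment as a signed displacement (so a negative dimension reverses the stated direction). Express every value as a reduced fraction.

d5 = 14/25
d6 = -3/5
d7 = 28
d8 = 65
d9 = 7/50
d10 = 28/25
endpoint = (757/50, 26/25)

Apply edit: d4 := 7
  d5 = d3/5 = 14/25
  d6 = d1/3 - d3/3 = -3/5
  d7 = d4*4 = 28
  d8 = d2*5 = 65
  d9 = d5/4 = 7/50
  d10 = d5*2 = 28/25
Walk from origin (0, 0):
  seg 1: left by d2 = 13 → (-13, 0)
  seg 2: right by d7 = 28 → (15, 0)
  seg 3: up by d1 = 1 → (15, 1)
  seg 4: down by d6 = -3/5 → (15, 8/5)
  seg 5: left by d10 = 28/25 → (347/25, 8/5)
  seg 6: right by d9 = 7/50 → (701/50, 8/5)
  seg 7: right by d10 = 28/25 → (757/50, 8/5)
  seg 8: down by d5 = 14/25 → (757/50, 26/25)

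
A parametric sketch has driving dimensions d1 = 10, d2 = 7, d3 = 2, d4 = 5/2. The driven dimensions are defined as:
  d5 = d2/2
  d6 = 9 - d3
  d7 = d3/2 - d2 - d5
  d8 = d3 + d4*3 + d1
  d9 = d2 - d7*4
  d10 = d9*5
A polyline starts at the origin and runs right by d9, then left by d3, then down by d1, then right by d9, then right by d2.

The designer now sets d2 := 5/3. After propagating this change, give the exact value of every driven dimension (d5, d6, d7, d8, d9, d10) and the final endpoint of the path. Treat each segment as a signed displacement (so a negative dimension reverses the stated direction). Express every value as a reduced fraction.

Apply edit: d2 := 5/3
  d5 = d2/2 = 5/6
  d6 = 9 - d3 = 7
  d7 = d3/2 - d2 - d5 = -3/2
  d8 = d3 + d4*3 + d1 = 39/2
  d9 = d2 - d7*4 = 23/3
  d10 = d9*5 = 115/3
Walk from origin (0, 0):
  seg 1: right by d9 = 23/3 → (23/3, 0)
  seg 2: left by d3 = 2 → (17/3, 0)
  seg 3: down by d1 = 10 → (17/3, -10)
  seg 4: right by d9 = 23/3 → (40/3, -10)
  seg 5: right by d2 = 5/3 → (15, -10)

d5 = 5/6
d6 = 7
d7 = -3/2
d8 = 39/2
d9 = 23/3
d10 = 115/3
endpoint = (15, -10)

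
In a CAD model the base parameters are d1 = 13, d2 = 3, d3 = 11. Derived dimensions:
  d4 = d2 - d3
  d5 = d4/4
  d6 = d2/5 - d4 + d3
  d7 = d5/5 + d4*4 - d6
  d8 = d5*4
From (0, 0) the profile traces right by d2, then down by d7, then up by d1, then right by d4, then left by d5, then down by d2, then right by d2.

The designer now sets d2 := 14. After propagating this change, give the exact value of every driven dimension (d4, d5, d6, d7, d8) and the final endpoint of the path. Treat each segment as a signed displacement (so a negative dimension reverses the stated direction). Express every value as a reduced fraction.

d4 = 3
d5 = 3/4
d6 = 54/5
d7 = 27/20
d8 = 3
endpoint = (121/4, -47/20)

Apply edit: d2 := 14
  d4 = d2 - d3 = 3
  d5 = d4/4 = 3/4
  d6 = d2/5 - d4 + d3 = 54/5
  d7 = d5/5 + d4*4 - d6 = 27/20
  d8 = d5*4 = 3
Walk from origin (0, 0):
  seg 1: right by d2 = 14 → (14, 0)
  seg 2: down by d7 = 27/20 → (14, -27/20)
  seg 3: up by d1 = 13 → (14, 233/20)
  seg 4: right by d4 = 3 → (17, 233/20)
  seg 5: left by d5 = 3/4 → (65/4, 233/20)
  seg 6: down by d2 = 14 → (65/4, -47/20)
  seg 7: right by d2 = 14 → (121/4, -47/20)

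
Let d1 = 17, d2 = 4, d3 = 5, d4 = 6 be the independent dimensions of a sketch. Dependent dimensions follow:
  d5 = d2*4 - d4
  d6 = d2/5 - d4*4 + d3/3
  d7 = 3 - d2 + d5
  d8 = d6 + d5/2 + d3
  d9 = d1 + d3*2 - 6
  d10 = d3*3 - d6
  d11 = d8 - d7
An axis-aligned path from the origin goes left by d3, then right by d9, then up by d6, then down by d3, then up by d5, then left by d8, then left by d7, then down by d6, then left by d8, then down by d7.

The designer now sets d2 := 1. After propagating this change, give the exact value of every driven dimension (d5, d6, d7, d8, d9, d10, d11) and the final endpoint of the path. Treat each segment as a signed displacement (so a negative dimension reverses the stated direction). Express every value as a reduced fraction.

Apply edit: d2 := 1
  d5 = d2*4 - d4 = -2
  d6 = d2/5 - d4*4 + d3/3 = -332/15
  d7 = 3 - d2 + d5 = 0
  d8 = d6 + d5/2 + d3 = -272/15
  d9 = d1 + d3*2 - 6 = 21
  d10 = d3*3 - d6 = 557/15
  d11 = d8 - d7 = -272/15
Walk from origin (0, 0):
  seg 1: left by d3 = 5 → (-5, 0)
  seg 2: right by d9 = 21 → (16, 0)
  seg 3: up by d6 = -332/15 → (16, -332/15)
  seg 4: down by d3 = 5 → (16, -407/15)
  seg 5: up by d5 = -2 → (16, -437/15)
  seg 6: left by d8 = -272/15 → (512/15, -437/15)
  seg 7: left by d7 = 0 → (512/15, -437/15)
  seg 8: down by d6 = -332/15 → (512/15, -7)
  seg 9: left by d8 = -272/15 → (784/15, -7)
  seg 10: down by d7 = 0 → (784/15, -7)

d5 = -2
d6 = -332/15
d7 = 0
d8 = -272/15
d9 = 21
d10 = 557/15
d11 = -272/15
endpoint = (784/15, -7)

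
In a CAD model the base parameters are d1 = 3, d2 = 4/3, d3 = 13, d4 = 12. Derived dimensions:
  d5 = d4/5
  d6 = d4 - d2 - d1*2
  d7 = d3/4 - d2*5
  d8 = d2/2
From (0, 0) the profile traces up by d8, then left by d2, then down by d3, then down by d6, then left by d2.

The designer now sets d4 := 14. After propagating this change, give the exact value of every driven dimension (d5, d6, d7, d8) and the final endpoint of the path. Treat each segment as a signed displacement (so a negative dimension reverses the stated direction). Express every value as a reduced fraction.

Apply edit: d4 := 14
  d5 = d4/5 = 14/5
  d6 = d4 - d2 - d1*2 = 20/3
  d7 = d3/4 - d2*5 = -41/12
  d8 = d2/2 = 2/3
Walk from origin (0, 0):
  seg 1: up by d8 = 2/3 → (0, 2/3)
  seg 2: left by d2 = 4/3 → (-4/3, 2/3)
  seg 3: down by d3 = 13 → (-4/3, -37/3)
  seg 4: down by d6 = 20/3 → (-4/3, -19)
  seg 5: left by d2 = 4/3 → (-8/3, -19)

d5 = 14/5
d6 = 20/3
d7 = -41/12
d8 = 2/3
endpoint = (-8/3, -19)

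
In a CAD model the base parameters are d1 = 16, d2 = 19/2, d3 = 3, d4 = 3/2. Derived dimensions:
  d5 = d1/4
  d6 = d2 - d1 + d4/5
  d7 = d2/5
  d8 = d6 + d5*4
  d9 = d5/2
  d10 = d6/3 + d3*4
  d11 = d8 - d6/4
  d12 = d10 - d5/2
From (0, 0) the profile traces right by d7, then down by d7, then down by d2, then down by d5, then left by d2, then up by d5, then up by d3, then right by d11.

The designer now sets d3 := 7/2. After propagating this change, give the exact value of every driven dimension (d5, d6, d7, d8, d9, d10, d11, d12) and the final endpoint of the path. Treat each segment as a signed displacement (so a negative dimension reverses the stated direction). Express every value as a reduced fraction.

Apply edit: d3 := 7/2
  d5 = d1/4 = 4
  d6 = d2 - d1 + d4/5 = -31/5
  d7 = d2/5 = 19/10
  d8 = d6 + d5*4 = 49/5
  d9 = d5/2 = 2
  d10 = d6/3 + d3*4 = 179/15
  d11 = d8 - d6/4 = 227/20
  d12 = d10 - d5/2 = 149/15
Walk from origin (0, 0):
  seg 1: right by d7 = 19/10 → (19/10, 0)
  seg 2: down by d7 = 19/10 → (19/10, -19/10)
  seg 3: down by d2 = 19/2 → (19/10, -57/5)
  seg 4: down by d5 = 4 → (19/10, -77/5)
  seg 5: left by d2 = 19/2 → (-38/5, -77/5)
  seg 6: up by d5 = 4 → (-38/5, -57/5)
  seg 7: up by d3 = 7/2 → (-38/5, -79/10)
  seg 8: right by d11 = 227/20 → (15/4, -79/10)

d5 = 4
d6 = -31/5
d7 = 19/10
d8 = 49/5
d9 = 2
d10 = 179/15
d11 = 227/20
d12 = 149/15
endpoint = (15/4, -79/10)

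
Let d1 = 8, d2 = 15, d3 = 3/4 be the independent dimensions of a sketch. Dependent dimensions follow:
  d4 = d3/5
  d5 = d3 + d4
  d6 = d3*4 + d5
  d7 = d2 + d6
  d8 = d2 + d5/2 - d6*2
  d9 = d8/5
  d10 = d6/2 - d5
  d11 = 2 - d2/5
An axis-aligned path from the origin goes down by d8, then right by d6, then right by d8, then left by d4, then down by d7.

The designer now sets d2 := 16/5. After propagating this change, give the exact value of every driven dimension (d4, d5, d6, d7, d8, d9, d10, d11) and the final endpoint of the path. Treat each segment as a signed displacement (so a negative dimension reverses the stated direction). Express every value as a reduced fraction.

Apply edit: d2 := 16/5
  d4 = d3/5 = 3/20
  d5 = d3 + d4 = 9/10
  d6 = d3*4 + d5 = 39/10
  d7 = d2 + d6 = 71/10
  d8 = d2 + d5/2 - d6*2 = -83/20
  d9 = d8/5 = -83/100
  d10 = d6/2 - d5 = 21/20
  d11 = 2 - d2/5 = 34/25
Walk from origin (0, 0):
  seg 1: down by d8 = -83/20 → (0, 83/20)
  seg 2: right by d6 = 39/10 → (39/10, 83/20)
  seg 3: right by d8 = -83/20 → (-1/4, 83/20)
  seg 4: left by d4 = 3/20 → (-2/5, 83/20)
  seg 5: down by d7 = 71/10 → (-2/5, -59/20)

d4 = 3/20
d5 = 9/10
d6 = 39/10
d7 = 71/10
d8 = -83/20
d9 = -83/100
d10 = 21/20
d11 = 34/25
endpoint = (-2/5, -59/20)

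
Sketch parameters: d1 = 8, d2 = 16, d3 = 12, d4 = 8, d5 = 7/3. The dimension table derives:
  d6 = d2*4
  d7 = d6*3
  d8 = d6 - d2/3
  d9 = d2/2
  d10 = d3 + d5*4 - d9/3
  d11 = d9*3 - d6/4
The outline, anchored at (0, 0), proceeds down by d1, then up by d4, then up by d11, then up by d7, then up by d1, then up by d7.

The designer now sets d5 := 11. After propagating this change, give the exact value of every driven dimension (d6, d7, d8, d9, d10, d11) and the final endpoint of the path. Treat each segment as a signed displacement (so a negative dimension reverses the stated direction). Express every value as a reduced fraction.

Apply edit: d5 := 11
  d6 = d2*4 = 64
  d7 = d6*3 = 192
  d8 = d6 - d2/3 = 176/3
  d9 = d2/2 = 8
  d10 = d3 + d5*4 - d9/3 = 160/3
  d11 = d9*3 - d6/4 = 8
Walk from origin (0, 0):
  seg 1: down by d1 = 8 → (0, -8)
  seg 2: up by d4 = 8 → (0, 0)
  seg 3: up by d11 = 8 → (0, 8)
  seg 4: up by d7 = 192 → (0, 200)
  seg 5: up by d1 = 8 → (0, 208)
  seg 6: up by d7 = 192 → (0, 400)

d6 = 64
d7 = 192
d8 = 176/3
d9 = 8
d10 = 160/3
d11 = 8
endpoint = (0, 400)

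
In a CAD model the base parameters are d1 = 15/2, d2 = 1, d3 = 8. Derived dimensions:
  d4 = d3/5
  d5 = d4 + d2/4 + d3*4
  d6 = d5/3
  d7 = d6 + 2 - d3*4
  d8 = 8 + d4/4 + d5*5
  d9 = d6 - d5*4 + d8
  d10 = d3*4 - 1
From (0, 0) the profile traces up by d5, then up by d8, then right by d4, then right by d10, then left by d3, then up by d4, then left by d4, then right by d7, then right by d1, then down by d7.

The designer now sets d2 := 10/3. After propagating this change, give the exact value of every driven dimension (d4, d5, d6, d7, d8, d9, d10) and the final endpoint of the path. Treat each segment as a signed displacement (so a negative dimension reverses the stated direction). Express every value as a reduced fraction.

Apply edit: d2 := 10/3
  d4 = d3/5 = 8/5
  d5 = d4 + d2/4 + d3*4 = 1033/30
  d6 = d5/3 = 1033/90
  d7 = d6 + 2 - d3*4 = -1667/90
  d8 = 8 + d4/4 + d5*5 = 5417/30
  d9 = d6 - d5*4 + d8 = 2444/45
  d10 = d3*4 - 1 = 31
Walk from origin (0, 0):
  seg 1: up by d5 = 1033/30 → (0, 1033/30)
  seg 2: up by d8 = 5417/30 → (0, 215)
  seg 3: right by d4 = 8/5 → (8/5, 215)
  seg 4: right by d10 = 31 → (163/5, 215)
  seg 5: left by d3 = 8 → (123/5, 215)
  seg 6: up by d4 = 8/5 → (123/5, 1083/5)
  seg 7: left by d4 = 8/5 → (23, 1083/5)
  seg 8: right by d7 = -1667/90 → (403/90, 1083/5)
  seg 9: right by d1 = 15/2 → (539/45, 1083/5)
  seg 10: down by d7 = -1667/90 → (539/45, 21161/90)

d4 = 8/5
d5 = 1033/30
d6 = 1033/90
d7 = -1667/90
d8 = 5417/30
d9 = 2444/45
d10 = 31
endpoint = (539/45, 21161/90)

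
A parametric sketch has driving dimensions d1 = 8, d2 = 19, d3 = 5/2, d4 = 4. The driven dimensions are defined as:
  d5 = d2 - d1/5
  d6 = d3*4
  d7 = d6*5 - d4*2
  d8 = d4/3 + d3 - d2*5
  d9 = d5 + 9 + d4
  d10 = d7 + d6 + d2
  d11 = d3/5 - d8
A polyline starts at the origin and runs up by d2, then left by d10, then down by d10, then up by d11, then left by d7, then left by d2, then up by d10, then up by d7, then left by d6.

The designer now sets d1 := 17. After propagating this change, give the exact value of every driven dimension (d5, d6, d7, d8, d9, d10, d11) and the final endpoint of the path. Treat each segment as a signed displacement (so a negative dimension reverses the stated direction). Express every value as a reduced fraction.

Apply edit: d1 := 17
  d5 = d2 - d1/5 = 78/5
  d6 = d3*4 = 10
  d7 = d6*5 - d4*2 = 42
  d8 = d4/3 + d3 - d2*5 = -547/6
  d9 = d5 + 9 + d4 = 143/5
  d10 = d7 + d6 + d2 = 71
  d11 = d3/5 - d8 = 275/3
Walk from origin (0, 0):
  seg 1: up by d2 = 19 → (0, 19)
  seg 2: left by d10 = 71 → (-71, 19)
  seg 3: down by d10 = 71 → (-71, -52)
  seg 4: up by d11 = 275/3 → (-71, 119/3)
  seg 5: left by d7 = 42 → (-113, 119/3)
  seg 6: left by d2 = 19 → (-132, 119/3)
  seg 7: up by d10 = 71 → (-132, 332/3)
  seg 8: up by d7 = 42 → (-132, 458/3)
  seg 9: left by d6 = 10 → (-142, 458/3)

d5 = 78/5
d6 = 10
d7 = 42
d8 = -547/6
d9 = 143/5
d10 = 71
d11 = 275/3
endpoint = (-142, 458/3)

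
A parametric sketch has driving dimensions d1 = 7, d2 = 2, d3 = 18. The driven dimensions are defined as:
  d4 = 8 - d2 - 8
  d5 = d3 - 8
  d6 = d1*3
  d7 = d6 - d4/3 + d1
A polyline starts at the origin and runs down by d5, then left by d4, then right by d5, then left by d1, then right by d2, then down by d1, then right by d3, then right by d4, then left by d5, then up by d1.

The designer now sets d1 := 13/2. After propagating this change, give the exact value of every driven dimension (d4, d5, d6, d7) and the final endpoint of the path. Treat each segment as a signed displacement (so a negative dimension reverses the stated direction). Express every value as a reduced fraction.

d4 = -2
d5 = 10
d6 = 39/2
d7 = 80/3
endpoint = (27/2, -10)

Apply edit: d1 := 13/2
  d4 = 8 - d2 - 8 = -2
  d5 = d3 - 8 = 10
  d6 = d1*3 = 39/2
  d7 = d6 - d4/3 + d1 = 80/3
Walk from origin (0, 0):
  seg 1: down by d5 = 10 → (0, -10)
  seg 2: left by d4 = -2 → (2, -10)
  seg 3: right by d5 = 10 → (12, -10)
  seg 4: left by d1 = 13/2 → (11/2, -10)
  seg 5: right by d2 = 2 → (15/2, -10)
  seg 6: down by d1 = 13/2 → (15/2, -33/2)
  seg 7: right by d3 = 18 → (51/2, -33/2)
  seg 8: right by d4 = -2 → (47/2, -33/2)
  seg 9: left by d5 = 10 → (27/2, -33/2)
  seg 10: up by d1 = 13/2 → (27/2, -10)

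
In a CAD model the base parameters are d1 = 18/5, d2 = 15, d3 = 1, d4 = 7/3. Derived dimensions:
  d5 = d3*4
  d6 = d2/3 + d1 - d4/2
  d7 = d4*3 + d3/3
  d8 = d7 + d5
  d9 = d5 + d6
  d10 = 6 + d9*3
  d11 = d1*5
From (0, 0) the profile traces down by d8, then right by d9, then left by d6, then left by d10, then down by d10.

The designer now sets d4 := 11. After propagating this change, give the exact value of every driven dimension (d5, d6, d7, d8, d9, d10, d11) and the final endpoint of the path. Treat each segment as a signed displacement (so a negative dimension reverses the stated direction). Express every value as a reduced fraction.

Apply edit: d4 := 11
  d5 = d3*4 = 4
  d6 = d2/3 + d1 - d4/2 = 31/10
  d7 = d4*3 + d3/3 = 100/3
  d8 = d7 + d5 = 112/3
  d9 = d5 + d6 = 71/10
  d10 = 6 + d9*3 = 273/10
  d11 = d1*5 = 18
Walk from origin (0, 0):
  seg 1: down by d8 = 112/3 → (0, -112/3)
  seg 2: right by d9 = 71/10 → (71/10, -112/3)
  seg 3: left by d6 = 31/10 → (4, -112/3)
  seg 4: left by d10 = 273/10 → (-233/10, -112/3)
  seg 5: down by d10 = 273/10 → (-233/10, -1939/30)

d5 = 4
d6 = 31/10
d7 = 100/3
d8 = 112/3
d9 = 71/10
d10 = 273/10
d11 = 18
endpoint = (-233/10, -1939/30)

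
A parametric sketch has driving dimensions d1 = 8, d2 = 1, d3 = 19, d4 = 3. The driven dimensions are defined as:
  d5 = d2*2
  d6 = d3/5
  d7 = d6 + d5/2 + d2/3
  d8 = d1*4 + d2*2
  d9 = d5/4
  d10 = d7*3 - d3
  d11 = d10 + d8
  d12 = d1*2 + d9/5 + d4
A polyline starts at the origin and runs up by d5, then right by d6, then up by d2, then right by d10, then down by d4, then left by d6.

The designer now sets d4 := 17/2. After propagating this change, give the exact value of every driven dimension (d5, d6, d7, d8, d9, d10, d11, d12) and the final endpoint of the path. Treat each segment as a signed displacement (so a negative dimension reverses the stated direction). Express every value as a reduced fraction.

Apply edit: d4 := 17/2
  d5 = d2*2 = 2
  d6 = d3/5 = 19/5
  d7 = d6 + d5/2 + d2/3 = 77/15
  d8 = d1*4 + d2*2 = 34
  d9 = d5/4 = 1/2
  d10 = d7*3 - d3 = -18/5
  d11 = d10 + d8 = 152/5
  d12 = d1*2 + d9/5 + d4 = 123/5
Walk from origin (0, 0):
  seg 1: up by d5 = 2 → (0, 2)
  seg 2: right by d6 = 19/5 → (19/5, 2)
  seg 3: up by d2 = 1 → (19/5, 3)
  seg 4: right by d10 = -18/5 → (1/5, 3)
  seg 5: down by d4 = 17/2 → (1/5, -11/2)
  seg 6: left by d6 = 19/5 → (-18/5, -11/2)

d5 = 2
d6 = 19/5
d7 = 77/15
d8 = 34
d9 = 1/2
d10 = -18/5
d11 = 152/5
d12 = 123/5
endpoint = (-18/5, -11/2)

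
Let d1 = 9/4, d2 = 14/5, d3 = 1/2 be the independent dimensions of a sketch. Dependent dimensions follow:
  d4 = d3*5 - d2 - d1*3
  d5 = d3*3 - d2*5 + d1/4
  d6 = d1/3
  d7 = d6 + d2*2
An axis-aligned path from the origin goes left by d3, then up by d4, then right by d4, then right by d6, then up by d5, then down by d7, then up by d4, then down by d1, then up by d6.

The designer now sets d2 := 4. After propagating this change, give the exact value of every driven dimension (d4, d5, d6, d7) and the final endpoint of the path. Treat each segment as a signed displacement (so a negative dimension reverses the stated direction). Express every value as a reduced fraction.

Apply edit: d2 := 4
  d4 = d3*5 - d2 - d1*3 = -33/4
  d5 = d3*3 - d2*5 + d1/4 = -287/16
  d6 = d1/3 = 3/4
  d7 = d6 + d2*2 = 35/4
Walk from origin (0, 0):
  seg 1: left by d3 = 1/2 → (-1/2, 0)
  seg 2: up by d4 = -33/4 → (-1/2, -33/4)
  seg 3: right by d4 = -33/4 → (-35/4, -33/4)
  seg 4: right by d6 = 3/4 → (-8, -33/4)
  seg 5: up by d5 = -287/16 → (-8, -419/16)
  seg 6: down by d7 = 35/4 → (-8, -559/16)
  seg 7: up by d4 = -33/4 → (-8, -691/16)
  seg 8: down by d1 = 9/4 → (-8, -727/16)
  seg 9: up by d6 = 3/4 → (-8, -715/16)

d4 = -33/4
d5 = -287/16
d6 = 3/4
d7 = 35/4
endpoint = (-8, -715/16)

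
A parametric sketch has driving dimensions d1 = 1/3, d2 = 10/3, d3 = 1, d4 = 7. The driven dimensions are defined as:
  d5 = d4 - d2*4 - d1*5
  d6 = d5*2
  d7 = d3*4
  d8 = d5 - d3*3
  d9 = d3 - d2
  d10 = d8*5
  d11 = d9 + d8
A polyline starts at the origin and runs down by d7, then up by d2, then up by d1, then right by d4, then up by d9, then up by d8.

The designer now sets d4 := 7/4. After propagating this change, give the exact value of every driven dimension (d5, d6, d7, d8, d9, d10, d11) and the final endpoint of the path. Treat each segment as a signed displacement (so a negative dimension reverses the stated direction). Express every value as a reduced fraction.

Apply edit: d4 := 7/4
  d5 = d4 - d2*4 - d1*5 = -53/4
  d6 = d5*2 = -53/2
  d7 = d3*4 = 4
  d8 = d5 - d3*3 = -65/4
  d9 = d3 - d2 = -7/3
  d10 = d8*5 = -325/4
  d11 = d9 + d8 = -223/12
Walk from origin (0, 0):
  seg 1: down by d7 = 4 → (0, -4)
  seg 2: up by d2 = 10/3 → (0, -2/3)
  seg 3: up by d1 = 1/3 → (0, -1/3)
  seg 4: right by d4 = 7/4 → (7/4, -1/3)
  seg 5: up by d9 = -7/3 → (7/4, -8/3)
  seg 6: up by d8 = -65/4 → (7/4, -227/12)

d5 = -53/4
d6 = -53/2
d7 = 4
d8 = -65/4
d9 = -7/3
d10 = -325/4
d11 = -223/12
endpoint = (7/4, -227/12)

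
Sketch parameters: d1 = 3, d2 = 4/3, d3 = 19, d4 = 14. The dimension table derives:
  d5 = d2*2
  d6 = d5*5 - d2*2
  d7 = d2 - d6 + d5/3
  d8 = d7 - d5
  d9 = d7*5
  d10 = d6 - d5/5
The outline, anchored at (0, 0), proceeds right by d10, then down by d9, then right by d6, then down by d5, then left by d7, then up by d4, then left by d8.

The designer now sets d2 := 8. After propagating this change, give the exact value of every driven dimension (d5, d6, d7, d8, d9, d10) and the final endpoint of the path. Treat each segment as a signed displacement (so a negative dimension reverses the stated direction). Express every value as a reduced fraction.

d5 = 16
d6 = 64
d7 = -152/3
d8 = -200/3
d9 = -760/3
d10 = 304/5
endpoint = (3632/15, 754/3)

Apply edit: d2 := 8
  d5 = d2*2 = 16
  d6 = d5*5 - d2*2 = 64
  d7 = d2 - d6 + d5/3 = -152/3
  d8 = d7 - d5 = -200/3
  d9 = d7*5 = -760/3
  d10 = d6 - d5/5 = 304/5
Walk from origin (0, 0):
  seg 1: right by d10 = 304/5 → (304/5, 0)
  seg 2: down by d9 = -760/3 → (304/5, 760/3)
  seg 3: right by d6 = 64 → (624/5, 760/3)
  seg 4: down by d5 = 16 → (624/5, 712/3)
  seg 5: left by d7 = -152/3 → (2632/15, 712/3)
  seg 6: up by d4 = 14 → (2632/15, 754/3)
  seg 7: left by d8 = -200/3 → (3632/15, 754/3)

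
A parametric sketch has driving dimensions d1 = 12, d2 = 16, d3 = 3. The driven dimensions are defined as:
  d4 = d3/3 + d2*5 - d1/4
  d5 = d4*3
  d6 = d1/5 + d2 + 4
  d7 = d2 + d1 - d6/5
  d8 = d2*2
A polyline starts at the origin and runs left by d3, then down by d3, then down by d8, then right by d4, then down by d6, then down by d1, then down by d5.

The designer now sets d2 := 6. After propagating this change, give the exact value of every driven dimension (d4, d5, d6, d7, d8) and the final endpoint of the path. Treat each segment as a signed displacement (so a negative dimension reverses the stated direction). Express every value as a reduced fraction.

d4 = 28
d5 = 84
d6 = 62/5
d7 = 388/25
d8 = 12
endpoint = (25, -617/5)

Apply edit: d2 := 6
  d4 = d3/3 + d2*5 - d1/4 = 28
  d5 = d4*3 = 84
  d6 = d1/5 + d2 + 4 = 62/5
  d7 = d2 + d1 - d6/5 = 388/25
  d8 = d2*2 = 12
Walk from origin (0, 0):
  seg 1: left by d3 = 3 → (-3, 0)
  seg 2: down by d3 = 3 → (-3, -3)
  seg 3: down by d8 = 12 → (-3, -15)
  seg 4: right by d4 = 28 → (25, -15)
  seg 5: down by d6 = 62/5 → (25, -137/5)
  seg 6: down by d1 = 12 → (25, -197/5)
  seg 7: down by d5 = 84 → (25, -617/5)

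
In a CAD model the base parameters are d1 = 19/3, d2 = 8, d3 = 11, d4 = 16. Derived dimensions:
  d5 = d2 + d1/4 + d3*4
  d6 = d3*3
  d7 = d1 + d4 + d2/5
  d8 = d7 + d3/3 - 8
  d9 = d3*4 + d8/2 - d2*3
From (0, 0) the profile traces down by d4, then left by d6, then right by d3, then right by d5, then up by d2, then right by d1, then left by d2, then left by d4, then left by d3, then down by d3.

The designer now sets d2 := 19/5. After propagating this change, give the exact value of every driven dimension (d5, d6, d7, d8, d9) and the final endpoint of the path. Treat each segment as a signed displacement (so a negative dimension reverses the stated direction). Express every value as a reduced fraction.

d5 = 2963/60
d6 = 33
d7 = 1732/75
d8 = 469/25
d9 = 2099/50
endpoint = (35/12, -116/5)

Apply edit: d2 := 19/5
  d5 = d2 + d1/4 + d3*4 = 2963/60
  d6 = d3*3 = 33
  d7 = d1 + d4 + d2/5 = 1732/75
  d8 = d7 + d3/3 - 8 = 469/25
  d9 = d3*4 + d8/2 - d2*3 = 2099/50
Walk from origin (0, 0):
  seg 1: down by d4 = 16 → (0, -16)
  seg 2: left by d6 = 33 → (-33, -16)
  seg 3: right by d3 = 11 → (-22, -16)
  seg 4: right by d5 = 2963/60 → (1643/60, -16)
  seg 5: up by d2 = 19/5 → (1643/60, -61/5)
  seg 6: right by d1 = 19/3 → (2023/60, -61/5)
  seg 7: left by d2 = 19/5 → (359/12, -61/5)
  seg 8: left by d4 = 16 → (167/12, -61/5)
  seg 9: left by d3 = 11 → (35/12, -61/5)
  seg 10: down by d3 = 11 → (35/12, -116/5)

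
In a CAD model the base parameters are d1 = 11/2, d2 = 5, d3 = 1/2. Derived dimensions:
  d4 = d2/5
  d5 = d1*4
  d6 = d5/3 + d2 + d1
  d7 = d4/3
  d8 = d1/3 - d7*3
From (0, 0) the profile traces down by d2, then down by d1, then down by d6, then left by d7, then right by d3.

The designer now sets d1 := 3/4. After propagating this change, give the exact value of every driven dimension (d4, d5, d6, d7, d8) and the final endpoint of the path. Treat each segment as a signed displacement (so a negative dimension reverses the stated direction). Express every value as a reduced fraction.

Apply edit: d1 := 3/4
  d4 = d2/5 = 1
  d5 = d1*4 = 3
  d6 = d5/3 + d2 + d1 = 27/4
  d7 = d4/3 = 1/3
  d8 = d1/3 - d7*3 = -3/4
Walk from origin (0, 0):
  seg 1: down by d2 = 5 → (0, -5)
  seg 2: down by d1 = 3/4 → (0, -23/4)
  seg 3: down by d6 = 27/4 → (0, -25/2)
  seg 4: left by d7 = 1/3 → (-1/3, -25/2)
  seg 5: right by d3 = 1/2 → (1/6, -25/2)

d4 = 1
d5 = 3
d6 = 27/4
d7 = 1/3
d8 = -3/4
endpoint = (1/6, -25/2)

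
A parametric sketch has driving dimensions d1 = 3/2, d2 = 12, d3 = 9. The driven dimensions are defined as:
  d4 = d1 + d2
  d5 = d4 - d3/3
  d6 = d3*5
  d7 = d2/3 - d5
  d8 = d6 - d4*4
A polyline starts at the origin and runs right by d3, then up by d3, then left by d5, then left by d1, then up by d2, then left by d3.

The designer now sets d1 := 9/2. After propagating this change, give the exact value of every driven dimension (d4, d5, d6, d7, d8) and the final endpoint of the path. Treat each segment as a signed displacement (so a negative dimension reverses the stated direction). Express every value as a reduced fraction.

Apply edit: d1 := 9/2
  d4 = d1 + d2 = 33/2
  d5 = d4 - d3/3 = 27/2
  d6 = d3*5 = 45
  d7 = d2/3 - d5 = -19/2
  d8 = d6 - d4*4 = -21
Walk from origin (0, 0):
  seg 1: right by d3 = 9 → (9, 0)
  seg 2: up by d3 = 9 → (9, 9)
  seg 3: left by d5 = 27/2 → (-9/2, 9)
  seg 4: left by d1 = 9/2 → (-9, 9)
  seg 5: up by d2 = 12 → (-9, 21)
  seg 6: left by d3 = 9 → (-18, 21)

d4 = 33/2
d5 = 27/2
d6 = 45
d7 = -19/2
d8 = -21
endpoint = (-18, 21)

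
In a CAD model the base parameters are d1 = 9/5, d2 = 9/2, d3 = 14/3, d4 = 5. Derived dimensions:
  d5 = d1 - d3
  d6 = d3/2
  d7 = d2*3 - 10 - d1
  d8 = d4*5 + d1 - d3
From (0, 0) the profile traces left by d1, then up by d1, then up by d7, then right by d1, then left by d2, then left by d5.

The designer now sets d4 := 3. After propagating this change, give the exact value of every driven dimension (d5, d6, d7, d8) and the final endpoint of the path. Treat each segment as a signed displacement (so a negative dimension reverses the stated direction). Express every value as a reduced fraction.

Apply edit: d4 := 3
  d5 = d1 - d3 = -43/15
  d6 = d3/2 = 7/3
  d7 = d2*3 - 10 - d1 = 17/10
  d8 = d4*5 + d1 - d3 = 182/15
Walk from origin (0, 0):
  seg 1: left by d1 = 9/5 → (-9/5, 0)
  seg 2: up by d1 = 9/5 → (-9/5, 9/5)
  seg 3: up by d7 = 17/10 → (-9/5, 7/2)
  seg 4: right by d1 = 9/5 → (0, 7/2)
  seg 5: left by d2 = 9/2 → (-9/2, 7/2)
  seg 6: left by d5 = -43/15 → (-49/30, 7/2)

d5 = -43/15
d6 = 7/3
d7 = 17/10
d8 = 182/15
endpoint = (-49/30, 7/2)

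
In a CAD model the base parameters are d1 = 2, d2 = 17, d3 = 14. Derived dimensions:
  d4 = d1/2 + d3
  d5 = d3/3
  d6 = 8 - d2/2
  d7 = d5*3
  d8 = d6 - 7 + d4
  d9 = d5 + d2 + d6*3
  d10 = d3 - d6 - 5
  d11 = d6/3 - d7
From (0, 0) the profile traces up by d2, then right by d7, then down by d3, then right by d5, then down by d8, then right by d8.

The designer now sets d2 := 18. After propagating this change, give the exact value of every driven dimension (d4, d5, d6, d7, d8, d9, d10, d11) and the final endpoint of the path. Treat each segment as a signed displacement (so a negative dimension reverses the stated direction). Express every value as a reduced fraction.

d4 = 15
d5 = 14/3
d6 = -1
d7 = 14
d8 = 7
d9 = 59/3
d10 = 10
d11 = -43/3
endpoint = (77/3, -3)

Apply edit: d2 := 18
  d4 = d1/2 + d3 = 15
  d5 = d3/3 = 14/3
  d6 = 8 - d2/2 = -1
  d7 = d5*3 = 14
  d8 = d6 - 7 + d4 = 7
  d9 = d5 + d2 + d6*3 = 59/3
  d10 = d3 - d6 - 5 = 10
  d11 = d6/3 - d7 = -43/3
Walk from origin (0, 0):
  seg 1: up by d2 = 18 → (0, 18)
  seg 2: right by d7 = 14 → (14, 18)
  seg 3: down by d3 = 14 → (14, 4)
  seg 4: right by d5 = 14/3 → (56/3, 4)
  seg 5: down by d8 = 7 → (56/3, -3)
  seg 6: right by d8 = 7 → (77/3, -3)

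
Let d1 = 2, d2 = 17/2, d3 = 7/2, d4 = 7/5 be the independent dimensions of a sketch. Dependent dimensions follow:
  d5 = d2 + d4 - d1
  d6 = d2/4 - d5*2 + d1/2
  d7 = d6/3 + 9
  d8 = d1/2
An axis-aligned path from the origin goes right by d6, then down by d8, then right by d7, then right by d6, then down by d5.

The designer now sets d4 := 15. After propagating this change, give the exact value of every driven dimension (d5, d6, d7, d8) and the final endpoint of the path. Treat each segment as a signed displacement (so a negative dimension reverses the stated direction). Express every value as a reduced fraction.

Apply edit: d4 := 15
  d5 = d2 + d4 - d1 = 43/2
  d6 = d2/4 - d5*2 + d1/2 = -319/8
  d7 = d6/3 + 9 = -103/24
  d8 = d1/2 = 1
Walk from origin (0, 0):
  seg 1: right by d6 = -319/8 → (-319/8, 0)
  seg 2: down by d8 = 1 → (-319/8, -1)
  seg 3: right by d7 = -103/24 → (-265/6, -1)
  seg 4: right by d6 = -319/8 → (-2017/24, -1)
  seg 5: down by d5 = 43/2 → (-2017/24, -45/2)

d5 = 43/2
d6 = -319/8
d7 = -103/24
d8 = 1
endpoint = (-2017/24, -45/2)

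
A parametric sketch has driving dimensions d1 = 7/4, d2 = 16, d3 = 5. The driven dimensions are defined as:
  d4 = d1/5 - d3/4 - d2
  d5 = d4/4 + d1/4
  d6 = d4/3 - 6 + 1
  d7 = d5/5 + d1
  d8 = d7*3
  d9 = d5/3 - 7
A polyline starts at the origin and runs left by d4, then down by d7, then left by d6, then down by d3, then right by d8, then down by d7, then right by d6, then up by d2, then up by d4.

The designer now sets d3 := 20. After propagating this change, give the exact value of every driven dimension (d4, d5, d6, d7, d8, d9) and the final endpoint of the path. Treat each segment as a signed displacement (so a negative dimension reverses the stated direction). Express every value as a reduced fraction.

d4 = -413/20
d5 = -189/40
d6 = -713/60
d7 = 161/200
d8 = 483/200
d9 = -343/40
endpoint = (4613/200, -1313/50)

Apply edit: d3 := 20
  d4 = d1/5 - d3/4 - d2 = -413/20
  d5 = d4/4 + d1/4 = -189/40
  d6 = d4/3 - 6 + 1 = -713/60
  d7 = d5/5 + d1 = 161/200
  d8 = d7*3 = 483/200
  d9 = d5/3 - 7 = -343/40
Walk from origin (0, 0):
  seg 1: left by d4 = -413/20 → (413/20, 0)
  seg 2: down by d7 = 161/200 → (413/20, -161/200)
  seg 3: left by d6 = -713/60 → (488/15, -161/200)
  seg 4: down by d3 = 20 → (488/15, -4161/200)
  seg 5: right by d8 = 483/200 → (20969/600, -4161/200)
  seg 6: down by d7 = 161/200 → (20969/600, -2161/100)
  seg 7: right by d6 = -713/60 → (4613/200, -2161/100)
  seg 8: up by d2 = 16 → (4613/200, -561/100)
  seg 9: up by d4 = -413/20 → (4613/200, -1313/50)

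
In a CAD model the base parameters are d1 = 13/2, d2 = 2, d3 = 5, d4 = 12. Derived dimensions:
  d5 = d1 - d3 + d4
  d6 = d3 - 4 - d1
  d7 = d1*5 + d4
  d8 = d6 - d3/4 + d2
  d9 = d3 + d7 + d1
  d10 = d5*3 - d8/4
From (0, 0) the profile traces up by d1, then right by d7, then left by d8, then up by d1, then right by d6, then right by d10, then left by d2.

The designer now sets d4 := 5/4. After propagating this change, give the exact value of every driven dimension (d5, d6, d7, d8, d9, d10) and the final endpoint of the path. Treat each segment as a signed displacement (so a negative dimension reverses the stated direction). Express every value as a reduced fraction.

Apply edit: d4 := 5/4
  d5 = d1 - d3 + d4 = 11/4
  d6 = d3 - 4 - d1 = -11/2
  d7 = d1*5 + d4 = 135/4
  d8 = d6 - d3/4 + d2 = -19/4
  d9 = d3 + d7 + d1 = 181/4
  d10 = d5*3 - d8/4 = 151/16
Walk from origin (0, 0):
  seg 1: up by d1 = 13/2 → (0, 13/2)
  seg 2: right by d7 = 135/4 → (135/4, 13/2)
  seg 3: left by d8 = -19/4 → (77/2, 13/2)
  seg 4: up by d1 = 13/2 → (77/2, 13)
  seg 5: right by d6 = -11/2 → (33, 13)
  seg 6: right by d10 = 151/16 → (679/16, 13)
  seg 7: left by d2 = 2 → (647/16, 13)

d5 = 11/4
d6 = -11/2
d7 = 135/4
d8 = -19/4
d9 = 181/4
d10 = 151/16
endpoint = (647/16, 13)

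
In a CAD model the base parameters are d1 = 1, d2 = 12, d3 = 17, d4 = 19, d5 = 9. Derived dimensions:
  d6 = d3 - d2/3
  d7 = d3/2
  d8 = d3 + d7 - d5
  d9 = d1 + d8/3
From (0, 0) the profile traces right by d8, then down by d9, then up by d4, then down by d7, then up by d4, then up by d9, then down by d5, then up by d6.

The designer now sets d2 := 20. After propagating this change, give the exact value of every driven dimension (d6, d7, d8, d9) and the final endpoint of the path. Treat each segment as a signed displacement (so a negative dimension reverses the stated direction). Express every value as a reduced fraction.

Apply edit: d2 := 20
  d6 = d3 - d2/3 = 31/3
  d7 = d3/2 = 17/2
  d8 = d3 + d7 - d5 = 33/2
  d9 = d1 + d8/3 = 13/2
Walk from origin (0, 0):
  seg 1: right by d8 = 33/2 → (33/2, 0)
  seg 2: down by d9 = 13/2 → (33/2, -13/2)
  seg 3: up by d4 = 19 → (33/2, 25/2)
  seg 4: down by d7 = 17/2 → (33/2, 4)
  seg 5: up by d4 = 19 → (33/2, 23)
  seg 6: up by d9 = 13/2 → (33/2, 59/2)
  seg 7: down by d5 = 9 → (33/2, 41/2)
  seg 8: up by d6 = 31/3 → (33/2, 185/6)

d6 = 31/3
d7 = 17/2
d8 = 33/2
d9 = 13/2
endpoint = (33/2, 185/6)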